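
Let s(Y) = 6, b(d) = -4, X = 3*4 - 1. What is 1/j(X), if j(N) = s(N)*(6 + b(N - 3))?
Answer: 1/12 ≈ 0.083333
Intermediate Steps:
X = 11 (X = 12 - 1 = 11)
j(N) = 12 (j(N) = 6*(6 - 4) = 6*2 = 12)
1/j(X) = 1/12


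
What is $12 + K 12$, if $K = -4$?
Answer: $-36$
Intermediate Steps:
$12 + K 12 = 12 - 48 = -36$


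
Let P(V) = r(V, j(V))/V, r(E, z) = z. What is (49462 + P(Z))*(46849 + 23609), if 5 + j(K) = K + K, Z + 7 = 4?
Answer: 3485251942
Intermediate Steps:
Z = -3 (Z = -7 + 4 = -3)
j(K) = -5 + 2*K (j(K) = -5 + (K + K) = -5 + 2*K)
P(V) = (-5 + 2*V)/V
(49462 + P(Z))*(46849 + 23609) = (49462 + (2 - 5/(-3)))*(46849 + 23609) = (49462 + (2 - 5*(-⅓)))*70458 = (49462 + (2 + 5/3))*70458 = (49462 + 11/3)*70458 = (148397/3)*70458 = 3485251942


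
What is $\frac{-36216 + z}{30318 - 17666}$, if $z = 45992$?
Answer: $\frac{2444}{3163} \approx 0.77268$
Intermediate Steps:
$\frac{-36216 + z}{30318 - 17666} = \frac{-36216 + 45992}{30318 - 17666} = \frac{9776}{12652} = 9776 \cdot \frac{1}{12652} = \frac{2444}{3163}$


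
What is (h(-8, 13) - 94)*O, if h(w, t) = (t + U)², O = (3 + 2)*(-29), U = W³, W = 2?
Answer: -50315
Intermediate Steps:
U = 8 (U = 2³ = 8)
O = -145 (O = 5*(-29) = -145)
h(w, t) = (8 + t)² (h(w, t) = (t + 8)² = (8 + t)²)
(h(-8, 13) - 94)*O = ((8 + 13)² - 94)*(-145) = (21² - 94)*(-145) = (441 - 94)*(-145) = 347*(-145) = -50315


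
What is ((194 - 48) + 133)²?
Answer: 77841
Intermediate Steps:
((194 - 48) + 133)² = (146 + 133)² = 279² = 77841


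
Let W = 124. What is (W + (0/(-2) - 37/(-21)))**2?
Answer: 6974881/441 ≈ 15816.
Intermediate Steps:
(W + (0/(-2) - 37/(-21)))**2 = (124 + (0/(-2) - 37/(-21)))**2 = (124 + (0*(-1/2) - 37*(-1/21)))**2 = (124 + (0 + 37/21))**2 = (124 + 37/21)**2 = (2641/21)**2 = 6974881/441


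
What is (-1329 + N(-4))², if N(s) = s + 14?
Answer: 1739761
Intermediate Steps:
N(s) = 14 + s
(-1329 + N(-4))² = (-1329 + (14 - 4))² = (-1329 + 10)² = (-1319)² = 1739761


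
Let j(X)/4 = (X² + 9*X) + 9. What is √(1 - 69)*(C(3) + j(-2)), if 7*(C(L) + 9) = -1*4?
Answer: -414*I*√17/7 ≈ -243.85*I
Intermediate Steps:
C(L) = -67/7 (C(L) = -9 + (-1*4)/7 = -9 + (⅐)*(-4) = -9 - 4/7 = -67/7)
j(X) = 36 + 4*X² + 36*X (j(X) = 4*((X² + 9*X) + 9) = 4*(9 + X² + 9*X) = 36 + 4*X² + 36*X)
√(1 - 69)*(C(3) + j(-2)) = √(1 - 69)*(-67/7 + (36 + 4*(-2)² + 36*(-2))) = √(-68)*(-67/7 + (36 + 4*4 - 72)) = (2*I*√17)*(-67/7 + (36 + 16 - 72)) = (2*I*√17)*(-67/7 - 20) = (2*I*√17)*(-207/7) = -414*I*√17/7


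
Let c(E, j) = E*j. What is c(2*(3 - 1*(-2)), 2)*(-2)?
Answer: -40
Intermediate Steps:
c(2*(3 - 1*(-2)), 2)*(-2) = ((2*(3 - 1*(-2)))*2)*(-2) = ((2*(3 + 2))*2)*(-2) = ((2*5)*2)*(-2) = (10*2)*(-2) = 20*(-2) = -40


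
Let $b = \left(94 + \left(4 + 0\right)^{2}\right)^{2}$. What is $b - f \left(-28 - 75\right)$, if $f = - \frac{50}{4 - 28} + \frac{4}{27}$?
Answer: $\frac{1331623}{108} \approx 12330.0$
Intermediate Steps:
$f = \frac{241}{108}$ ($f = - \frac{50}{-24} + 4 \cdot \frac{1}{27} = \left(-50\right) \left(- \frac{1}{24}\right) + \frac{4}{27} = \frac{25}{12} + \frac{4}{27} = \frac{241}{108} \approx 2.2315$)
$b = 12100$ ($b = \left(94 + 4^{2}\right)^{2} = \left(94 + 16\right)^{2} = 110^{2} = 12100$)
$b - f \left(-28 - 75\right) = 12100 - \frac{241 \left(-28 - 75\right)}{108} = 12100 - \frac{241}{108} \left(-103\right) = 12100 - - \frac{24823}{108} = 12100 + \frac{24823}{108} = \frac{1331623}{108}$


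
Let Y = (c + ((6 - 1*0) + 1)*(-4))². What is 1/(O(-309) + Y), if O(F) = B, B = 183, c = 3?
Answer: 1/808 ≈ 0.0012376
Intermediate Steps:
O(F) = 183
Y = 625 (Y = (3 + ((6 - 1*0) + 1)*(-4))² = (3 + ((6 + 0) + 1)*(-4))² = (3 + (6 + 1)*(-4))² = (3 + 7*(-4))² = (3 - 28)² = (-25)² = 625)
1/(O(-309) + Y) = 1/(183 + 625) = 1/808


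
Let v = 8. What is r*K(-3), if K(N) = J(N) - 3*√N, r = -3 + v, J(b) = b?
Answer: -15 - 15*I*√3 ≈ -15.0 - 25.981*I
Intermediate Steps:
r = 5 (r = -3 + 8 = 5)
K(N) = N - 3*√N
r*K(-3) = 5*(-3 - 3*I*√3) = -15 - 15*I*√3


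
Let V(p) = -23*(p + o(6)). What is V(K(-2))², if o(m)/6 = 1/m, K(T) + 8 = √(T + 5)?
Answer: 27508 - 7406*√3 ≈ 14680.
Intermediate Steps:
K(T) = -8 + √(5 + T) (K(T) = -8 + √(T + 5) = -8 + √(5 + T))
o(m) = 6/m
V(p) = -23 - 23*p (V(p) = -23*(p + 6/6) = -23*(p + 6*(⅙)) = -23*(p + 1) = -23*(1 + p) = -23 - 23*p)
V(K(-2))² = (-23 - 23*(-8 + √(5 - 2)))² = (-23 - 23*(-8 + √3))² = (-23 + (184 - 23*√3))² = (161 - 23*√3)²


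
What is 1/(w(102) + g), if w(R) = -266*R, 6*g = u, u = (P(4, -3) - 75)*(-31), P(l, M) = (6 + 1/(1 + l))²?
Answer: -75/2020733 ≈ -3.7115e-5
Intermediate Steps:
u = 28334/25 (u = ((7 + 6*4)²/(1 + 4)² - 75)*(-31) = ((7 + 24)²/5² - 75)*(-31) = ((1/25)*31² - 75)*(-31) = ((1/25)*961 - 75)*(-31) = (961/25 - 75)*(-31) = -914/25*(-31) = 28334/25 ≈ 1133.4)
g = 14167/75 (g = (⅙)*(28334/25) = 14167/75 ≈ 188.89)
1/(w(102) + g) = 1/(-266*102 + 14167/75) = 1/(-27132 + 14167/75) = 1/(-2020733/75) = -75/2020733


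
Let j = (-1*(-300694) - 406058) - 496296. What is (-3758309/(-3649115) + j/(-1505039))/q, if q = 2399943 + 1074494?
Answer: 7851928149951/19081817826935531945 ≈ 4.1149e-7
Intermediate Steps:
j = -601660 (j = (300694 - 406058) - 496296 = -105364 - 496296 = -601660)
q = 3474437
(-3758309/(-3649115) + j/(-1505039))/q = (-3758309/(-3649115) - 601660/(-1505039))/3474437 = (-3758309*(-1/3649115) - 601660*(-1/1505039))*(1/3474437) = (3758309/3649115 + 601660/1505039)*(1/3474437) = (7851928149951/5492060390485)*(1/3474437) = 7851928149951/19081817826935531945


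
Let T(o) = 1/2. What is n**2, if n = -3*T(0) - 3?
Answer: 81/4 ≈ 20.250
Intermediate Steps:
T(o) = 1/2
n = -9/2 (n = -3*1/2 - 3 = -3/2 - 3 = -9/2 ≈ -4.5000)
n**2 = (-9/2)**2 = 81/4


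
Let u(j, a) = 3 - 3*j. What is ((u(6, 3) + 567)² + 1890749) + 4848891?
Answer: 7044344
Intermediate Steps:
((u(6, 3) + 567)² + 1890749) + 4848891 = (((3 - 3*6) + 567)² + 1890749) + 4848891 = (((3 - 18) + 567)² + 1890749) + 4848891 = ((-15 + 567)² + 1890749) + 4848891 = (552² + 1890749) + 4848891 = (304704 + 1890749) + 4848891 = 2195453 + 4848891 = 7044344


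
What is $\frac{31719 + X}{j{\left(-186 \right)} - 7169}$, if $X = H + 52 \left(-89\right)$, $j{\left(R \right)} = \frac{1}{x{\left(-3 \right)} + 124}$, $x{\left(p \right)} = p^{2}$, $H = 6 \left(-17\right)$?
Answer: $- \frac{3589537}{953476} \approx -3.7647$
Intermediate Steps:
$H = -102$
$j{\left(R \right)} = \frac{1}{133}$ ($j{\left(R \right)} = \frac{1}{\left(-3\right)^{2} + 124} = \frac{1}{9 + 124} = \frac{1}{133}$)
$X = -4730$ ($X = -102 + 52 \left(-89\right) = -102 - 4628 = -4730$)
$\frac{31719 + X}{j{\left(-186 \right)} - 7169} = \frac{31719 - 4730}{\frac{1}{133} - 7169} = \frac{26989}{- \frac{953476}{133}} = 26989 \left(- \frac{133}{953476}\right) = - \frac{3589537}{953476}$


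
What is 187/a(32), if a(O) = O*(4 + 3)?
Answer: 187/224 ≈ 0.83482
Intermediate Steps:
a(O) = 7*O (a(O) = O*7 = 7*O)
187/a(32) = 187/((7*32)) = 187/224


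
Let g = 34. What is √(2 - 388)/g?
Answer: I*√386/34 ≈ 0.57785*I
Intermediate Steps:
√(2 - 388)/g = √(2 - 388)/34 = √(-386)*(1/34) = (I*√386)*(1/34) = I*√386/34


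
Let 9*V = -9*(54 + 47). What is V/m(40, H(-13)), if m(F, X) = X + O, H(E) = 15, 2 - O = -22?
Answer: -101/39 ≈ -2.5897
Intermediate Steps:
O = 24 (O = 2 - 1*(-22) = 2 + 22 = 24)
m(F, X) = 24 + X (m(F, X) = X + 24 = 24 + X)
V = -101 (V = (-9*(54 + 47))/9 = (-9*101)/9 = (⅑)*(-909) = -101)
V/m(40, H(-13)) = -101/(24 + 15) = -101/39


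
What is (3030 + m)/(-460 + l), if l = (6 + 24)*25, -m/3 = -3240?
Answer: 1275/29 ≈ 43.966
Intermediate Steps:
m = 9720 (m = -3*(-3240) = 9720)
l = 750 (l = 30*25 = 750)
(3030 + m)/(-460 + l) = (3030 + 9720)/(-460 + 750) = 12750/290 = 12750*(1/290) = 1275/29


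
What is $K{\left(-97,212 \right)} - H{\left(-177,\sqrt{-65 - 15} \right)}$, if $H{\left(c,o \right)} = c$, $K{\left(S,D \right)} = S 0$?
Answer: $177$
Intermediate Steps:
$K{\left(S,D \right)} = 0$
$K{\left(-97,212 \right)} - H{\left(-177,\sqrt{-65 - 15} \right)} = 0 - -177 = 0 + 177 = 177$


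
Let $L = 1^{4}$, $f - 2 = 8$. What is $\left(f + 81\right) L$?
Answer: $91$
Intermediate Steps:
$f = 10$ ($f = 2 + 8 = 10$)
$L = 1$
$\left(f + 81\right) L = \left(10 + 81\right) 1 = 91 \cdot 1 = 91$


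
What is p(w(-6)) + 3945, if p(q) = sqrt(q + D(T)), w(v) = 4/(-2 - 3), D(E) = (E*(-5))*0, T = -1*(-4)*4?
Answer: 3945 + 2*I*sqrt(5)/5 ≈ 3945.0 + 0.89443*I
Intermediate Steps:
T = 16 (T = 4*4 = 16)
D(E) = 0 (D(E) = -5*E*0 = 0)
w(v) = -4/5 (w(v) = 4/(-5) = 4*(-1/5) = -4/5)
p(q) = sqrt(q) (p(q) = sqrt(q + 0) = sqrt(q))
p(w(-6)) + 3945 = sqrt(-4/5) + 3945 = 2*I*sqrt(5)/5 + 3945 = 3945 + 2*I*sqrt(5)/5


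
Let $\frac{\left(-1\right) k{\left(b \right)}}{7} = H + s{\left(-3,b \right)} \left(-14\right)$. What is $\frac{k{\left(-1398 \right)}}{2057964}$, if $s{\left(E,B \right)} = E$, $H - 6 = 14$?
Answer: $- \frac{217}{1028982} \approx -0.00021089$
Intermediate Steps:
$H = 20$ ($H = 6 + 14 = 20$)
$k{\left(b \right)} = -434$ ($k{\left(b \right)} = - 7 \left(20 - -42\right) = - 7 \left(20 + 42\right) = \left(-7\right) 62 = -434$)
$\frac{k{\left(-1398 \right)}}{2057964} = - \frac{434}{2057964} = \left(-434\right) \frac{1}{2057964} = - \frac{217}{1028982}$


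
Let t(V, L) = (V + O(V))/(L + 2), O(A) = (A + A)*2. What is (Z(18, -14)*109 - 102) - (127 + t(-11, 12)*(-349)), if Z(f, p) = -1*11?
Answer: -39187/14 ≈ -2799.1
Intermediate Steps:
O(A) = 4*A (O(A) = (2*A)*2 = 4*A)
Z(f, p) = -11
t(V, L) = 5*V/(2 + L) (t(V, L) = (V + 4*V)/(L + 2) = (5*V)/(2 + L) = 5*V/(2 + L))
(Z(18, -14)*109 - 102) - (127 + t(-11, 12)*(-349)) = (-11*109 - 102) - (127 + (5*(-11)/(2 + 12))*(-349)) = (-1199 - 102) - (127 + (5*(-11)/14)*(-349)) = -1301 - (127 + (5*(-11)*(1/14))*(-349)) = -1301 - (127 - 55/14*(-349)) = -1301 - (127 + 19195/14) = -1301 - 1*20973/14 = -1301 - 20973/14 = -39187/14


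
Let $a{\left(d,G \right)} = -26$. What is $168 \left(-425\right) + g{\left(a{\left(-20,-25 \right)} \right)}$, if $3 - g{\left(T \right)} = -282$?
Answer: $-71115$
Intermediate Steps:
$g{\left(T \right)} = 285$ ($g{\left(T \right)} = 3 - -282 = 3 + 282 = 285$)
$168 \left(-425\right) + g{\left(a{\left(-20,-25 \right)} \right)} = 168 \left(-425\right) + 285 = -71400 + 285 = -71115$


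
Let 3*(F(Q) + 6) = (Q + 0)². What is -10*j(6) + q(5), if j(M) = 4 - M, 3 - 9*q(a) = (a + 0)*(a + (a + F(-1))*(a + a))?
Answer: 574/27 ≈ 21.259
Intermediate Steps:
F(Q) = -6 + Q²/3 (F(Q) = -6 + (Q + 0)²/3 = -6 + Q²/3)
q(a) = ⅓ - a*(a + 2*a*(-17/3 + a))/9 (q(a) = ⅓ - (a + 0)*(a + (a + (-6 + (⅓)*(-1)²))*(a + a))/9 = ⅓ - a*(a + (a + (-6 + (⅓)*1))*(2*a))/9 = ⅓ - a*(a + (a + (-6 + ⅓))*(2*a))/9 = ⅓ - a*(a + (a - 17/3)*(2*a))/9 = ⅓ - a*(a + (-17/3 + a)*(2*a))/9 = ⅓ - a*(a + 2*a*(-17/3 + a))/9)
-10*j(6) + q(5) = -10*(4 - 1*6) + (⅓ - 2/9*5³ + (31/27)*5²) = -10*(4 - 6) + (⅓ - 2/9*125 + (31/27)*25) = -10*(-2) + (⅓ - 250/9 + 775/27) = 20 + 34/27 = 574/27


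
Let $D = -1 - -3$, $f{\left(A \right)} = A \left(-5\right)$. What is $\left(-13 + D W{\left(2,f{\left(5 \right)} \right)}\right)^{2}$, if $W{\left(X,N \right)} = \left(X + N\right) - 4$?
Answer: $4489$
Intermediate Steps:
$f{\left(A \right)} = - 5 A$
$D = 2$ ($D = -1 + 3 = 2$)
$W{\left(X,N \right)} = -4 + N + X$ ($W{\left(X,N \right)} = \left(N + X\right) - 4 = -4 + N + X$)
$\left(-13 + D W{\left(2,f{\left(5 \right)} \right)}\right)^{2} = \left(-13 + 2 \left(-4 - 25 + 2\right)\right)^{2} = \left(-13 + 2 \left(-27\right)\right)^{2} = \left(-13 - 54\right)^{2} = \left(-67\right)^{2} = 4489$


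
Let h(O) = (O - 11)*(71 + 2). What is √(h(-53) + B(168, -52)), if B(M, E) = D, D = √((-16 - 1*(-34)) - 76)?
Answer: √(-4672 + I*√58) ≈ 0.0557 + 68.352*I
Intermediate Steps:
D = I*√58 (D = √((-16 + 34) - 76) = √(18 - 76) = √(-58) = I*√58 ≈ 7.6158*I)
B(M, E) = I*√58
h(O) = -803 + 73*O (h(O) = (-11 + O)*73 = -803 + 73*O)
√(h(-53) + B(168, -52)) = √((-803 + 73*(-53)) + I*√58) = √((-803 - 3869) + I*√58) = √(-4672 + I*√58)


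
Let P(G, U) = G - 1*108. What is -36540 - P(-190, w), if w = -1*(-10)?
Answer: -36242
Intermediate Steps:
w = 10
P(G, U) = -108 + G (P(G, U) = G - 108 = -108 + G)
-36540 - P(-190, w) = -36540 - (-108 - 190) = -36540 - 1*(-298) = -36540 + 298 = -36242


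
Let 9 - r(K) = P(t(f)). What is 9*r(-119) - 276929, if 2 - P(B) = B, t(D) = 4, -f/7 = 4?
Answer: -276830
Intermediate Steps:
f = -28 (f = -7*4 = -28)
P(B) = 2 - B
r(K) = 11 (r(K) = 9 - (2 - 1*4) = 9 - (2 - 4) = 9 - 1*(-2) = 9 + 2 = 11)
9*r(-119) - 276929 = 9*11 - 276929 = 99 - 276929 = -276830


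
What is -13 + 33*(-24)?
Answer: -805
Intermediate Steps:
-13 + 33*(-24) = -13 - 792 = -805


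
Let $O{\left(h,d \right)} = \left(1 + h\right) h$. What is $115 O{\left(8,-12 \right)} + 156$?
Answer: $8436$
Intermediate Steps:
$O{\left(h,d \right)} = h \left(1 + h\right)$
$115 O{\left(8,-12 \right)} + 156 = 115 \cdot 8 \left(1 + 8\right) + 156 = 115 \cdot 8 \cdot 9 + 156 = 115 \cdot 72 + 156 = 8280 + 156 = 8436$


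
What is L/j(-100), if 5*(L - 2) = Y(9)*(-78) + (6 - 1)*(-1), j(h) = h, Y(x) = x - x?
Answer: -1/100 ≈ -0.010000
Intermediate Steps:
Y(x) = 0
L = 1 (L = 2 + (0*(-78) + (6 - 1)*(-1))/5 = 2 + (0 + 5*(-1))/5 = 2 + (0 - 5)/5 = 2 + (1/5)*(-5) = 2 - 1 = 1)
L/j(-100) = 1/(-100) = 1*(-1/100) = -1/100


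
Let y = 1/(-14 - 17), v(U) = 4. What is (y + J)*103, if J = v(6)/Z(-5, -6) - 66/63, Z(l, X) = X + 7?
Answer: 195803/651 ≈ 300.77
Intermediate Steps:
y = -1/31 (y = 1/(-31) = -1/31 ≈ -0.032258)
Z(l, X) = 7 + X
J = 62/21 (J = 4/(7 - 6) - 66/63 = 4/1 - 66*1/63 = 4*1 - 22/21 = 4 - 22/21 = 62/21 ≈ 2.9524)
(y + J)*103 = (-1/31 + 62/21)*103 = (1901/651)*103 = 195803/651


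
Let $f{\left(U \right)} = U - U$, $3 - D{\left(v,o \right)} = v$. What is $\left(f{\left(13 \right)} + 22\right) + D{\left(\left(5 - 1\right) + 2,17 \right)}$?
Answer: $19$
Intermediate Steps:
$D{\left(v,o \right)} = 3 - v$
$f{\left(U \right)} = 0$
$\left(f{\left(13 \right)} + 22\right) + D{\left(\left(5 - 1\right) + 2,17 \right)} = \left(0 + 22\right) + \left(3 - \left(\left(5 - 1\right) + 2\right)\right) = 22 + \left(3 - \left(4 + 2\right)\right) = 22 + \left(3 - 6\right) = 22 - 3 = 19$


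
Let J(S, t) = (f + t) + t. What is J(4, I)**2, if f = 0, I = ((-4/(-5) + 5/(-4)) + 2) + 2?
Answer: 5041/100 ≈ 50.410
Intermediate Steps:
I = 71/20 (I = ((-4*(-1/5) + 5*(-1/4)) + 2) + 2 = ((4/5 - 5/4) + 2) + 2 = (-9/20 + 2) + 2 = 31/20 + 2 = 71/20 ≈ 3.5500)
J(S, t) = 2*t (J(S, t) = (0 + t) + t = t + t = 2*t)
J(4, I)**2 = (2*(71/20))**2 = (71/10)**2 = 5041/100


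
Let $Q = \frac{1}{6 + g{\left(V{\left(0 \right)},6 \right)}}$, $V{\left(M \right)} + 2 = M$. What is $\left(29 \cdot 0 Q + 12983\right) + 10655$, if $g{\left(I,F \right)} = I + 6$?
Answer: $23638$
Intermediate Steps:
$V{\left(M \right)} = -2 + M$
$g{\left(I,F \right)} = 6 + I$
$Q = \frac{1}{10}$ ($Q = \frac{1}{6 + \left(6 + \left(-2 + 0\right)\right)} = \frac{1}{6 + \left(6 - 2\right)} = \frac{1}{6 + 4} = \frac{1}{10} \approx 0.1$)
$\left(29 \cdot 0 Q + 12983\right) + 10655 = \left(29 \cdot 0 \cdot \frac{1}{10} + 12983\right) + 10655 = \left(0 \cdot \frac{1}{10} + 12983\right) + 10655 = \left(0 + 12983\right) + 10655 = 12983 + 10655 = 23638$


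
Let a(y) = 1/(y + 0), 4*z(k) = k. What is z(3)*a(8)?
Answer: 3/32 ≈ 0.093750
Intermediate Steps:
z(k) = k/4
a(y) = 1/y
z(3)*a(8) = ((1/4)*3)/8 = (3/4)*(1/8) = 3/32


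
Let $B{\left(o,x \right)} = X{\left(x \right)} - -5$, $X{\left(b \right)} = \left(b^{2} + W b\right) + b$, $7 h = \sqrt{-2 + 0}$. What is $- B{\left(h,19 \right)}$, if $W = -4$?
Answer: $-309$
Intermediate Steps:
$h = \frac{i \sqrt{2}}{7}$ ($h = \frac{\sqrt{-2 + 0}}{7} = \frac{\sqrt{-2}}{7} = \frac{i \sqrt{2}}{7} \approx 0.20203 i$)
$X{\left(b \right)} = b^{2} - 3 b$ ($X{\left(b \right)} = \left(b^{2} - 4 b\right) + b = b^{2} - 3 b$)
$B{\left(o,x \right)} = 5 + x \left(-3 + x\right)$ ($B{\left(o,x \right)} = x \left(-3 + x\right) - -5 = x \left(-3 + x\right) + 5 = 5 + x \left(-3 + x\right)$)
$- B{\left(h,19 \right)} = - (5 + 19 \left(-3 + 19\right)) = - (5 + 19 \cdot 16) = - (5 + 304) = \left(-1\right) 309 = -309$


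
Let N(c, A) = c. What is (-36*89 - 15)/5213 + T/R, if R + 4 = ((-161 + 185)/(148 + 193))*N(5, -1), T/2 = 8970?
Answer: -7973685114/1621243 ≈ -4918.3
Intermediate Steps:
T = 17940 (T = 2*8970 = 17940)
R = -1244/341 (R = -4 + ((-161 + 185)/(148 + 193))*5 = -4 + (24/341)*5 = -4 + 120/341 = -1244/341 ≈ -3.6481)
(-36*89 - 15)/5213 + T/R = (-36*89 - 15)/5213 + 17940/(-1244/341) = (-3204 - 15)*(1/5213) + 17940*(-341/1244) = -3219*1/5213 - 1529385/311 = -3219/5213 - 1529385/311 = -7973685114/1621243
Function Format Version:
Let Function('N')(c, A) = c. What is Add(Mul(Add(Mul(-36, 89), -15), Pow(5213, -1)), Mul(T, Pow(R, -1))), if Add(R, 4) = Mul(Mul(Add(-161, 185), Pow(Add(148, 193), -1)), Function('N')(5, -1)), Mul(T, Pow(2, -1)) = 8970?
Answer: Rational(-7973685114, 1621243) ≈ -4918.3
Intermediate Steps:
T = 17940 (T = Mul(2, 8970) = 17940)
R = Rational(-1244, 341) (R = Add(-4, Mul(Mul(Add(-161, 185), Pow(Add(148, 193), -1)), 5)) = Add(-4, Mul(Mul(24, Pow(341, -1)), 5)) = Add(-4, Mul(Mul(24, Rational(1, 341)), 5)) = Add(-4, Mul(Rational(24, 341), 5)) = Add(-4, Rational(120, 341)) = Rational(-1244, 341) ≈ -3.6481)
Add(Mul(Add(Mul(-36, 89), -15), Pow(5213, -1)), Mul(T, Pow(R, -1))) = Add(Mul(Add(Mul(-36, 89), -15), Pow(5213, -1)), Mul(17940, Pow(Rational(-1244, 341), -1))) = Add(Mul(Add(-3204, -15), Rational(1, 5213)), Mul(17940, Rational(-341, 1244))) = Add(Mul(-3219, Rational(1, 5213)), Rational(-1529385, 311)) = Add(Rational(-3219, 5213), Rational(-1529385, 311)) = Rational(-7973685114, 1621243)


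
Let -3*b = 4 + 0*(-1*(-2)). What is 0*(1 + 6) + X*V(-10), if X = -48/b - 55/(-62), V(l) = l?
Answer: -11435/31 ≈ -368.87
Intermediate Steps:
b = -4/3 (b = -(4 + 0*(-1*(-2)))/3 = -(4 + 0*2)/3 = -(4 + 0)/3 = -⅓*4 = -4/3 ≈ -1.3333)
X = 2287/62 (X = -48/(-4/3) - 55/(-62) = -48*(-¾) - 55*(-1/62) = 36 + 55/62 = 2287/62 ≈ 36.887)
0*(1 + 6) + X*V(-10) = 0*(1 + 6) + (2287/62)*(-10) = 0*7 - 11435/31 = 0 - 11435/31 = -11435/31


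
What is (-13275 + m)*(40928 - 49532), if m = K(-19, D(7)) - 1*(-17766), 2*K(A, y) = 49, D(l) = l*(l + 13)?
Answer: -38851362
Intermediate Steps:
D(l) = l*(13 + l)
K(A, y) = 49/2 (K(A, y) = (½)*49 = 49/2)
m = 35581/2 (m = 49/2 - 1*(-17766) = 49/2 + 17766 = 35581/2 ≈ 17791.)
(-13275 + m)*(40928 - 49532) = (-13275 + 35581/2)*(40928 - 49532) = (9031/2)*(-8604) = -38851362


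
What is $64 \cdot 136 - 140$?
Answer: $8564$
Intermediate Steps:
$64 \cdot 136 - 140 = 8704 - 140 = 8564$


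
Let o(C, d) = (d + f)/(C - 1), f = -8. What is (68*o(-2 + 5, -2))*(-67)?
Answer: 22780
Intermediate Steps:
o(C, d) = (-8 + d)/(-1 + C) (o(C, d) = (d - 8)/(C - 1) = (-8 + d)/(-1 + C))
(68*o(-2 + 5, -2))*(-67) = (68*((-8 - 2)/(-1 + (-2 + 5))))*(-67) = (68*(-10/(-1 + 3)))*(-67) = (68*(-10/2))*(-67) = (68*((½)*(-10)))*(-67) = (68*(-5))*(-67) = -340*(-67) = 22780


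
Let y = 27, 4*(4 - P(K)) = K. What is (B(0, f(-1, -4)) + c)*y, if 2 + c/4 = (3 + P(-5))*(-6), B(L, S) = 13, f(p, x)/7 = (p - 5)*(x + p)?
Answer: -5211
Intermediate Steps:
P(K) = 4 - K/4
f(p, x) = 7*(-5 + p)*(p + x) (f(p, x) = 7*((p - 5)*(x + p)) = 7*((-5 + p)*(p + x)) = 7*(-5 + p)*(p + x))
c = -206 (c = -8 + 4*((3 + (4 - ¼*(-5)))*(-6)) = -8 + 4*((3 + (4 + 5/4))*(-6)) = -8 + 4*((3 + 21/4)*(-6)) = -8 + 4*((33/4)*(-6)) = -8 + 4*(-99/2) = -8 - 198 = -206)
(B(0, f(-1, -4)) + c)*y = (13 - 206)*27 = -193*27 = -5211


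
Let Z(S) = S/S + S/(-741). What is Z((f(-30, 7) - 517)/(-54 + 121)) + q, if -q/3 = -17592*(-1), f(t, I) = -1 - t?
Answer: -2620119937/49647 ≈ -52775.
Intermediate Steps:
Z(S) = 1 - S/741 (Z(S) = 1 + S*(-1/741) = 1 - S/741)
q = -52776 (q = -(-52776)*(-1) = -3*17592 = -52776)
Z((f(-30, 7) - 517)/(-54 + 121)) + q = (1 - ((-1 - 1*(-30)) - 517)/(741*(-54 + 121))) - 52776 = (1 - ((-1 + 30) - 517)/(741*67)) - 52776 = (1 - (29 - 517)/(741*67)) - 52776 = (1 - (-488)/(741*67)) - 52776 = (1 - 1/741*(-488/67)) - 52776 = (1 + 488/49647) - 52776 = 50135/49647 - 52776 = -2620119937/49647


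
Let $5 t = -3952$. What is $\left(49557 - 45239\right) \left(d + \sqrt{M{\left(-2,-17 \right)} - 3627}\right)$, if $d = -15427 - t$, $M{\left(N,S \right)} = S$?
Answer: $- \frac{316004194}{5} + 8636 i \sqrt{911} \approx -6.3201 \cdot 10^{7} + 2.6066 \cdot 10^{5} i$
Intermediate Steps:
$t = - \frac{3952}{5}$ ($t = \frac{1}{5} \left(-3952\right) = - \frac{3952}{5} \approx -790.4$)
$d = - \frac{73183}{5}$ ($d = -15427 - - \frac{3952}{5} = -15427 + \frac{3952}{5} = - \frac{73183}{5} \approx -14637.0$)
$\left(49557 - 45239\right) \left(d + \sqrt{M{\left(-2,-17 \right)} - 3627}\right) = \left(49557 - 45239\right) \left(- \frac{73183}{5} + \sqrt{-17 - 3627}\right) = 4318 \left(- \frac{73183}{5} + \sqrt{-3644}\right) = 4318 \left(- \frac{73183}{5} + 2 i \sqrt{911}\right) = - \frac{316004194}{5} + 8636 i \sqrt{911}$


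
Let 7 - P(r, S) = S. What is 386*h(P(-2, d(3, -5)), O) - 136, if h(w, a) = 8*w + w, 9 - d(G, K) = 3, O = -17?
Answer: 3338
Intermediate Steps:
d(G, K) = 6 (d(G, K) = 9 - 1*3 = 9 - 3 = 6)
P(r, S) = 7 - S
h(w, a) = 9*w
386*h(P(-2, d(3, -5)), O) - 136 = 386*(9*(7 - 1*6)) - 136 = 386*(9*(7 - 6)) - 136 = 386*(9*1) - 136 = 386*9 - 136 = 3474 - 136 = 3338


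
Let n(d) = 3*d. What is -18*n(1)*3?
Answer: -162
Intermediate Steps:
-18*n(1)*3 = -54*3 = -162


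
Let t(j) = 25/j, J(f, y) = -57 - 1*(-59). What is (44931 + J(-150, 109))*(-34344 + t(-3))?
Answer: -4630660181/3 ≈ -1.5436e+9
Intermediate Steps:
J(f, y) = 2 (J(f, y) = -57 + 59 = 2)
(44931 + J(-150, 109))*(-34344 + t(-3)) = (44931 + 2)*(-34344 + 25/(-3)) = 44933*(-34344 + 25*(-⅓)) = 44933*(-34344 - 25/3) = 44933*(-103057/3) = -4630660181/3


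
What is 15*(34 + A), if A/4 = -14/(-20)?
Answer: 552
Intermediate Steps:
A = 14/5 (A = 4*(-14/(-20)) = 4*(-14*(-1/20)) = 4*(7/10) = 14/5 ≈ 2.8000)
15*(34 + A) = 15*(34 + 14/5) = 15*(184/5) = 552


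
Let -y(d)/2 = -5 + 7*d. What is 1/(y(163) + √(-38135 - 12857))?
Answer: -142/325811 - I*√3187/1303244 ≈ -0.00043584 - 4.3318e-5*I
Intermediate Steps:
y(d) = 10 - 14*d (y(d) = -2*(-5 + 7*d) = 10 - 14*d)
1/(y(163) + √(-38135 - 12857)) = 1/((10 - 14*163) + √(-38135 - 12857)) = 1/((10 - 2282) + √(-50992)) = 1/(-2272 + 4*I*√3187)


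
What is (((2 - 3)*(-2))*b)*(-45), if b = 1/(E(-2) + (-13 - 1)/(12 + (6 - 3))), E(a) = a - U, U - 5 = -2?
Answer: 1350/89 ≈ 15.169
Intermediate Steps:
U = 3 (U = 5 - 2 = 3)
E(a) = -3 + a (E(a) = a - 1*3 = a - 3 = -3 + a)
b = -15/89 (b = 1/((-3 - 2) + (-13 - 1)/(12 + (6 - 3))) = 1/(-5 - 14/(12 + 3)) = 1/(-5 - 14/15) = 1/(-89/15) = -15/89 ≈ -0.16854)
(((2 - 3)*(-2))*b)*(-45) = (((2 - 3)*(-2))*(-15/89))*(-45) = (-1*(-2)*(-15/89))*(-45) = (2*(-15/89))*(-45) = -30/89*(-45) = 1350/89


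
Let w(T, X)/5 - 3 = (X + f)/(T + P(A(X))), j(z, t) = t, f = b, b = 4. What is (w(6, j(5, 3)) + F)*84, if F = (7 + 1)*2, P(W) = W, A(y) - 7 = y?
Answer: 11151/4 ≈ 2787.8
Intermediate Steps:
f = 4
A(y) = 7 + y
w(T, X) = 15 + 5*(4 + X)/(7 + T + X) (w(T, X) = 15 + 5*((X + 4)/(T + (7 + X))) = 15 + 5*((4 + X)/(7 + T + X)) = 15 + 5*(4 + X)/(7 + T + X))
F = 16 (F = 8*2 = 16)
(w(6, j(5, 3)) + F)*84 = (5*(25 + 3*6 + 4*3)/(7 + 6 + 3) + 16)*84 = (5*(25 + 18 + 12)/16 + 16)*84 = (5*(1/16)*55 + 16)*84 = (275/16 + 16)*84 = (531/16)*84 = 11151/4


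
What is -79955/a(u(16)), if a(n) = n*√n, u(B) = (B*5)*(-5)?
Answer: -15991*I/1600 ≈ -9.9944*I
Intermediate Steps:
u(B) = -25*B (u(B) = (5*B)*(-5) = -25*B)
a(n) = n^(3/2)
-79955/a(u(16)) = -79955*I/8000 = -15991*I/1600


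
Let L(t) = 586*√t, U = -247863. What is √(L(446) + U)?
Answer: √(-247863 + 586*√446) ≈ 485.27*I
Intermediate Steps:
√(L(446) + U) = √(586*√446 - 247863) = √(-247863 + 586*√446)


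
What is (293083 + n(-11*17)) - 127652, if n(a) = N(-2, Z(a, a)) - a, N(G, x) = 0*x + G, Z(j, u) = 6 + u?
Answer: 165616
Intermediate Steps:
N(G, x) = G (N(G, x) = 0 + G = G)
n(a) = -2 - a
(293083 + n(-11*17)) - 127652 = (293083 + (-2 - (-11)*17)) - 127652 = (293083 + (-2 - 1*(-187))) - 127652 = (293083 + (-2 + 187)) - 127652 = (293083 + 185) - 127652 = 293268 - 127652 = 165616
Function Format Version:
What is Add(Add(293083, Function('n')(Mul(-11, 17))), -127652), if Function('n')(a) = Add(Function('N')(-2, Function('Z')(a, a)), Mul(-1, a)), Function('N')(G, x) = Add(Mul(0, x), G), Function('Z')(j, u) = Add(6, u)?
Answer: 165616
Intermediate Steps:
Function('N')(G, x) = G (Function('N')(G, x) = Add(0, G) = G)
Function('n')(a) = Add(-2, Mul(-1, a))
Add(Add(293083, Function('n')(Mul(-11, 17))), -127652) = Add(Add(293083, Add(-2, Mul(-1, Mul(-11, 17)))), -127652) = Add(Add(293083, Add(-2, Mul(-1, -187))), -127652) = Add(Add(293083, Add(-2, 187)), -127652) = Add(Add(293083, 185), -127652) = Add(293268, -127652) = 165616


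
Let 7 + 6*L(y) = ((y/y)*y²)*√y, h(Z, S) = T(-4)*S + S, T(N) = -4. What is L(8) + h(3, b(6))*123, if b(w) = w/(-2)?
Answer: 6635/6 + 64*√2/3 ≈ 1136.0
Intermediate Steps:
b(w) = -w/2 (b(w) = w*(-½) = -w/2)
h(Z, S) = -3*S (h(Z, S) = -4*S + S = -3*S)
L(y) = -7/6 + y^(5/2)/6 (L(y) = -7/6 + (((y/y)*y²)*√y)/6 = -7/6 + ((1*y²)*√y)/6 = -7/6 + (y²*√y)/6 = -7/6 + y^(5/2)/6)
L(8) + h(3, b(6))*123 = (-7/6 + 8^(5/2)/6) - (-3)*6/2*123 = (-7/6 + (128*√2)/6) - 3*(-3)*123 = (-7/6 + 64*√2/3) + 9*123 = (-7/6 + 64*√2/3) + 1107 = 6635/6 + 64*√2/3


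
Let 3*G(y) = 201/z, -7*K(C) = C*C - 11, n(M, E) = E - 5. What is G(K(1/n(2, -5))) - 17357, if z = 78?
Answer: -1353779/78 ≈ -17356.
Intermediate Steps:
n(M, E) = -5 + E
K(C) = 11/7 - C²/7 (K(C) = -(C*C - 11)/7 = -(C² - 11)/7 = -(-11 + C²)/7 = 11/7 - C²/7)
G(y) = 67/78 (G(y) = (201/78)/3 = (201*(1/78))/3 = (⅓)*(67/26) = 67/78)
G(K(1/n(2, -5))) - 17357 = 67/78 - 17357 = -1353779/78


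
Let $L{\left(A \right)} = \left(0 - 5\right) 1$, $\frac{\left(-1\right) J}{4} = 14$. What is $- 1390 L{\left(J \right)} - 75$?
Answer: $6875$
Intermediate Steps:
$J = -56$ ($J = \left(-4\right) 14 = -56$)
$L{\left(A \right)} = -5$ ($L{\left(A \right)} = \left(-5\right) 1 = -5$)
$- 1390 L{\left(J \right)} - 75 = \left(-1390\right) \left(-5\right) - 75 = 6950 - 75 = 6875$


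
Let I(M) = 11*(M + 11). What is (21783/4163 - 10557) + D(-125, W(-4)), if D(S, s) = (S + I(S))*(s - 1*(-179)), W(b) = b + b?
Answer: -1025599875/4163 ≈ -2.4636e+5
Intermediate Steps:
I(M) = 121 + 11*M (I(M) = 11*(11 + M) = 121 + 11*M)
W(b) = 2*b
D(S, s) = (121 + 12*S)*(179 + s) (D(S, s) = (S + (121 + 11*S))*(s - 1*(-179)) = (121 + 12*S)*(s + 179) = (121 + 12*S)*(179 + s))
(21783/4163 - 10557) + D(-125, W(-4)) = (21783/4163 - 10557) + (21659 + 121*(2*(-4)) + 2148*(-125) + 12*(-125)*(2*(-4))) = (21783*(1/4163) - 10557) + (21659 + 121*(-8) - 268500 + 12*(-125)*(-8)) = (21783/4163 - 10557) + (21659 - 968 - 268500 + 12000) = -43927008/4163 - 235809 = -1025599875/4163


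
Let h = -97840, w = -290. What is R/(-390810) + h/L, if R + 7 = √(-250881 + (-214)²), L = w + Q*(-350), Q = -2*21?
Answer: -546239279/80451030 - I*√205085/390810 ≈ -6.7897 - 0.0011588*I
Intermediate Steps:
Q = -42
L = 14410 (L = -290 - 42*(-350) = -290 + 14700 = 14410)
R = -7 + I*√205085 (R = -7 + √(-250881 + (-214)²) = -7 + √(-250881 + 45796) = -7 + √(-205085) = -7 + I*√205085 ≈ -7.0 + 452.86*I)
R/(-390810) + h/L = (-7 + I*√205085)/(-390810) - 97840/14410 = (-7 + I*√205085)*(-1/390810) - 97840*1/14410 = (1/55830 - I*√205085/390810) - 9784/1441 = -546239279/80451030 - I*√205085/390810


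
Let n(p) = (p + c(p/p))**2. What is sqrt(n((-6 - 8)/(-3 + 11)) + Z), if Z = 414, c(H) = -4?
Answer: sqrt(7153)/4 ≈ 21.144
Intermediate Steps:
n(p) = (-4 + p)**2 (n(p) = (p - 4)**2 = (-4 + p)**2)
sqrt(n((-6 - 8)/(-3 + 11)) + Z) = sqrt((-4 + (-6 - 8)/(-3 + 11))**2 + 414) = sqrt((-4 - 14/8)**2 + 414) = sqrt((-4 - 14*1/8)**2 + 414) = sqrt((-4 - 7/4)**2 + 414) = sqrt((-23/4)**2 + 414) = sqrt(529/16 + 414) = sqrt(7153/16) = sqrt(7153)/4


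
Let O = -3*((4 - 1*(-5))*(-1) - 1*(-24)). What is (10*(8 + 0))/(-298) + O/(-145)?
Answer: 181/4321 ≈ 0.041888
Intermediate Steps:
O = -45 (O = -3*((4 + 5)*(-1) + 24) = -3*(9*(-1) + 24) = -3*(-9 + 24) = -3*15 = -45)
(10*(8 + 0))/(-298) + O/(-145) = (10*(8 + 0))/(-298) - 45/(-145) = (10*8)*(-1/298) - 45*(-1/145) = 80*(-1/298) + 9/29 = -40/149 + 9/29 = 181/4321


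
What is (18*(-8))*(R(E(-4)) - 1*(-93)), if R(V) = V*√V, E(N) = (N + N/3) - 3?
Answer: -13392 + 2000*I*√3 ≈ -13392.0 + 3464.1*I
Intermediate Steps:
E(N) = -3 + 4*N/3 (E(N) = (N + N*(⅓)) - 3 = (N + N/3) - 3 = 4*N/3 - 3 = -3 + 4*N/3)
R(V) = V^(3/2)
(18*(-8))*(R(E(-4)) - 1*(-93)) = (18*(-8))*((-3 + (4/3)*(-4))^(3/2) - 1*(-93)) = -144*((-3 - 16/3)^(3/2) + 93) = -144*((-25/3)^(3/2) + 93) = -144*(-125*I*√3/9 + 93) = -144*(93 - 125*I*√3/9) = -13392 + 2000*I*√3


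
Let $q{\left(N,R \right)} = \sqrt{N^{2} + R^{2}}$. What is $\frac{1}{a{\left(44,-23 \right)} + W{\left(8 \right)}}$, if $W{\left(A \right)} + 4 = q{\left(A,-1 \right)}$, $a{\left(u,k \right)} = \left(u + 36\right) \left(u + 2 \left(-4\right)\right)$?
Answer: $\frac{2876}{8271311} - \frac{\sqrt{65}}{8271311} \approx 0.00034673$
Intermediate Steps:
$a{\left(u,k \right)} = \left(-8 + u\right) \left(36 + u\right)$ ($a{\left(u,k \right)} = \left(36 + u\right) \left(u - 8\right) = \left(36 + u\right) \left(-8 + u\right) = \left(-8 + u\right) \left(36 + u\right)$)
$W{\left(A \right)} = -4 + \sqrt{1 + A^{2}}$ ($W{\left(A \right)} = -4 + \sqrt{A^{2} + \left(-1\right)^{2}} = -4 + \sqrt{A^{2} + 1} = -4 + \sqrt{1 + A^{2}}$)
$\frac{1}{a{\left(44,-23 \right)} + W{\left(8 \right)}} = \frac{1}{\left(-288 + 44^{2} + 28 \cdot 44\right) - \left(4 - \sqrt{1 + 8^{2}}\right)} = \frac{1}{\left(-288 + 1936 + 1232\right) - \left(4 - \sqrt{1 + 64}\right)} = \frac{1}{2880 - \left(4 - \sqrt{65}\right)} = \frac{1}{2876 + \sqrt{65}}$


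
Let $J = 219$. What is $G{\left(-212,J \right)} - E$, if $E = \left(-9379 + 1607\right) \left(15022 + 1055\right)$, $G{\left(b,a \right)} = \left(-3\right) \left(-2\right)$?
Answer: $124950450$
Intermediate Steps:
$G{\left(b,a \right)} = 6$
$E = -124950444$ ($E = \left(-7772\right) 16077 = -124950444$)
$G{\left(-212,J \right)} - E = 6 - -124950444 = 6 + 124950444 = 124950450$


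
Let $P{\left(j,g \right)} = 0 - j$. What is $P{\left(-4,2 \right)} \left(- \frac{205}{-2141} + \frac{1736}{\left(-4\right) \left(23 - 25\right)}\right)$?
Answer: $\frac{1859208}{2141} \approx 868.38$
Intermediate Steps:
$P{\left(j,g \right)} = - j$
$P{\left(-4,2 \right)} \left(- \frac{205}{-2141} + \frac{1736}{\left(-4\right) \left(23 - 25\right)}\right) = \left(-1\right) \left(-4\right) \left(- \frac{205}{-2141} + \frac{1736}{\left(-4\right) \left(23 - 25\right)}\right) = 4 \left(\left(-205\right) \left(- \frac{1}{2141}\right) + \frac{1736}{\left(-4\right) \left(-2\right)}\right) = 4 \left(\frac{205}{2141} + \frac{1736}{8}\right) = 4 \left(\frac{205}{2141} + 1736 \cdot \frac{1}{8}\right) = 4 \left(\frac{205}{2141} + 217\right) = 4 \cdot \frac{464802}{2141} = \frac{1859208}{2141}$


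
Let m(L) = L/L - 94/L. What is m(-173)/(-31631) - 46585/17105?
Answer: -4635005098/1701842693 ≈ -2.7235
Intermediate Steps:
m(L) = 1 - 94/L
m(-173)/(-31631) - 46585/17105 = ((-94 - 173)/(-173))/(-31631) - 46585/17105 = -1/173*(-267)*(-1/31631) - 46585*1/17105 = (267/173)*(-1/31631) - 847/311 = -267/5472163 - 847/311 = -4635005098/1701842693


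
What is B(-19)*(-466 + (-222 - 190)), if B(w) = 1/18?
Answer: -439/9 ≈ -48.778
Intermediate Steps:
B(w) = 1/18
B(-19)*(-466 + (-222 - 190)) = (-466 + (-222 - 190))/18 = (-466 - 412)/18 = (1/18)*(-878) = -439/9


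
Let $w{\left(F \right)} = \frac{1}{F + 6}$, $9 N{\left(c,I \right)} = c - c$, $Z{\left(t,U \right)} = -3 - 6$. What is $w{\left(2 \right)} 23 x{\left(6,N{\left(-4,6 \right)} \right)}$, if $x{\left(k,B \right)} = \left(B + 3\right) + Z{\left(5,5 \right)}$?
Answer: $- \frac{69}{4} \approx -17.25$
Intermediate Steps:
$Z{\left(t,U \right)} = -9$ ($Z{\left(t,U \right)} = -3 - 6 = -9$)
$N{\left(c,I \right)} = 0$ ($N{\left(c,I \right)} = \frac{c - c}{9} = \frac{1}{9} \cdot 0 = 0$)
$x{\left(k,B \right)} = -6 + B$ ($x{\left(k,B \right)} = \left(B + 3\right) - 9 = \left(3 + B\right) - 9 = -6 + B$)
$w{\left(F \right)} = \frac{1}{6 + F}$
$w{\left(2 \right)} 23 x{\left(6,N{\left(-4,6 \right)} \right)} = \frac{1}{6 + 2} \cdot 23 \left(-6 + 0\right) = \frac{1}{8} \cdot 23 \left(-6\right) = \frac{23}{8} \left(-6\right) = - \frac{69}{4}$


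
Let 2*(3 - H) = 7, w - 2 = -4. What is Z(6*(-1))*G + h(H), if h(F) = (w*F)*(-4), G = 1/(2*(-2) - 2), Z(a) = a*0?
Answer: -4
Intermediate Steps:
w = -2 (w = 2 - 4 = -2)
Z(a) = 0
G = -⅙ (G = 1/(-4 - 2) = 1/(-6) = -⅙ ≈ -0.16667)
H = -½ (H = 3 - ½*7 = 3 - 7/2 = -½ ≈ -0.50000)
h(F) = 8*F (h(F) = -2*F*(-4) = 8*F)
Z(6*(-1))*G + h(H) = 0*(-⅙) + 8*(-½) = 0 - 4 = -4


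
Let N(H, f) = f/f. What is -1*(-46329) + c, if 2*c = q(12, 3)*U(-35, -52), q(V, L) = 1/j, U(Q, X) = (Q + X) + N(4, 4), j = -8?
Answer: 370675/8 ≈ 46334.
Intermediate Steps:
N(H, f) = 1
U(Q, X) = 1 + Q + X (U(Q, X) = (Q + X) + 1 = 1 + Q + X)
q(V, L) = -⅛ (q(V, L) = 1/(-8) = 1*(-⅛) = -⅛)
c = 43/8 (c = (-(1 - 35 - 52)/8)/2 = (-⅛*(-86))/2 = (½)*(43/4) = 43/8 ≈ 5.3750)
-1*(-46329) + c = -1*(-46329) + 43/8 = 46329 + 43/8 = 370675/8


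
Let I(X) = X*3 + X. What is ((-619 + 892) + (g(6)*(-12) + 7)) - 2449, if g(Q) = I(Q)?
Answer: -2457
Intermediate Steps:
I(X) = 4*X (I(X) = 3*X + X = 4*X)
g(Q) = 4*Q
((-619 + 892) + (g(6)*(-12) + 7)) - 2449 = ((-619 + 892) + ((4*6)*(-12) + 7)) - 2449 = (273 + (24*(-12) + 7)) - 2449 = (273 + (-288 + 7)) - 2449 = (273 - 281) - 2449 = -8 - 2449 = -2457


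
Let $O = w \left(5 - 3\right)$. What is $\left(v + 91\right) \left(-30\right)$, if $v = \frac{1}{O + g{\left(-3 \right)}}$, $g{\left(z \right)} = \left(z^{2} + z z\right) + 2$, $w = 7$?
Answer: $- \frac{46425}{17} \approx -2730.9$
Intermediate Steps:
$g{\left(z \right)} = 2 + 2 z^{2}$ ($g{\left(z \right)} = \left(z^{2} + z^{2}\right) + 2 = 2 z^{2} + 2 = 2 + 2 z^{2}$)
$O = 14$ ($O = 7 \left(5 - 3\right) = 7 \cdot 2 = 14$)
$v = \frac{1}{34}$ ($v = \frac{1}{14 + \left(2 + 2 \left(-3\right)^{2}\right)} = \frac{1}{14 + \left(2 + 2 \cdot 9\right)} = \frac{1}{14 + \left(2 + 18\right)} = \frac{1}{14 + 20} = \frac{1}{34} \approx 0.029412$)
$\left(v + 91\right) \left(-30\right) = \left(\frac{1}{34} + 91\right) \left(-30\right) = \frac{3095}{34} \left(-30\right) = - \frac{46425}{17}$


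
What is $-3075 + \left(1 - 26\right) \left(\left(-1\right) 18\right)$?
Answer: $-2625$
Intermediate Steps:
$-3075 + \left(1 - 26\right) \left(\left(-1\right) 18\right) = -3075 - -450 = -3075 + 450 = -2625$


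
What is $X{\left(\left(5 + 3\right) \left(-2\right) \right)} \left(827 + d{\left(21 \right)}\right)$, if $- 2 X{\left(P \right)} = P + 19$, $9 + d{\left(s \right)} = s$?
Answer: $- \frac{2517}{2} \approx -1258.5$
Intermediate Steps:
$d{\left(s \right)} = -9 + s$
$X{\left(P \right)} = - \frac{19}{2} - \frac{P}{2}$ ($X{\left(P \right)} = - \frac{P + 19}{2} = - \frac{19 + P}{2} = - \frac{19}{2} - \frac{P}{2}$)
$X{\left(\left(5 + 3\right) \left(-2\right) \right)} \left(827 + d{\left(21 \right)}\right) = \left(- \frac{19}{2} - \frac{\left(5 + 3\right) \left(-2\right)}{2}\right) \left(827 + \left(-9 + 21\right)\right) = \left(- \frac{19}{2} - \frac{8 \left(-2\right)}{2}\right) \left(827 + 12\right) = \left(- \frac{19}{2} - -8\right) 839 = \left(- \frac{19}{2} + 8\right) 839 = \left(- \frac{3}{2}\right) 839 = - \frac{2517}{2}$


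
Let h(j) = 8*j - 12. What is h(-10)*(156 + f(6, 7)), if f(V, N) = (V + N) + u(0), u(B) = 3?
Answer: -15824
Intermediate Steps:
h(j) = -12 + 8*j
f(V, N) = 3 + N + V (f(V, N) = (V + N) + 3 = (N + V) + 3 = 3 + N + V)
h(-10)*(156 + f(6, 7)) = (-12 + 8*(-10))*(156 + (3 + 7 + 6)) = (-12 - 80)*(156 + 16) = -92*172 = -15824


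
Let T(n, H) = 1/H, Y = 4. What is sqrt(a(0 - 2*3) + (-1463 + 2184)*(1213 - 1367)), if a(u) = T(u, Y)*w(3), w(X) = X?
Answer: I*sqrt(444133)/2 ≈ 333.22*I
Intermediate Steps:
a(u) = 3/4
sqrt(a(0 - 2*3) + (-1463 + 2184)*(1213 - 1367)) = sqrt(3/4 + (-1463 + 2184)*(1213 - 1367)) = sqrt(3/4 + 721*(-154)) = sqrt(3/4 - 111034) = sqrt(-444133/4) = I*sqrt(444133)/2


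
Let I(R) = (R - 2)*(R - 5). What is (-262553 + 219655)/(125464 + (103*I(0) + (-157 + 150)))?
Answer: -42898/126487 ≈ -0.33915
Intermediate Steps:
I(R) = (-5 + R)*(-2 + R) (I(R) = (-2 + R)*(-5 + R) = (-5 + R)*(-2 + R))
(-262553 + 219655)/(125464 + (103*I(0) + (-157 + 150))) = (-262553 + 219655)/(125464 + (103*(10 + 0**2 - 7*0) + (-157 + 150))) = -42898/(125464 + (103*(10 + 0 + 0) - 7)) = -42898/(125464 + (103*10 - 7)) = -42898/(125464 + (1030 - 7)) = -42898/(125464 + 1023) = -42898/126487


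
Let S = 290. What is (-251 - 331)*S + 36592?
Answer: -132188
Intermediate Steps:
(-251 - 331)*S + 36592 = (-251 - 331)*290 + 36592 = -582*290 + 36592 = -168780 + 36592 = -132188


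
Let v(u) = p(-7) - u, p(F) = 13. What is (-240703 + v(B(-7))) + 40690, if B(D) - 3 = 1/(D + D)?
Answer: -2800041/14 ≈ -2.0000e+5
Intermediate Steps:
B(D) = 3 + 1/(2*D) (B(D) = 3 + 1/(D + D) = 3 + 1/(2*D))
v(u) = 13 - u
(-240703 + v(B(-7))) + 40690 = (-240703 + (13 - (3 + (1/2)/(-7)))) + 40690 = (-240703 + (13 - (3 + (1/2)*(-1/7)))) + 40690 = (-240703 + (13 - (3 - 1/14))) + 40690 = (-240703 + (13 - 1*41/14)) + 40690 = (-240703 + (13 - 41/14)) + 40690 = (-240703 + 141/14) + 40690 = -3369701/14 + 40690 = -2800041/14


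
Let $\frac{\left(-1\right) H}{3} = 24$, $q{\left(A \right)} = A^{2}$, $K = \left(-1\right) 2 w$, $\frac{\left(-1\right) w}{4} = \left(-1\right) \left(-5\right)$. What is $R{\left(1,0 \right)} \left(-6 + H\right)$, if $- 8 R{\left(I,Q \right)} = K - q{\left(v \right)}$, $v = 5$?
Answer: $\frac{585}{4} \approx 146.25$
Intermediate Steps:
$w = -20$ ($w = - 4 \left(\left(-1\right) \left(-5\right)\right) = \left(-4\right) 5 = -20$)
$K = 40$ ($K = \left(-1\right) 2 \left(-20\right) = \left(-2\right) \left(-20\right) = 40$)
$R{\left(I,Q \right)} = - \frac{15}{8}$ ($R{\left(I,Q \right)} = - \frac{40 - 5^{2}}{8} = - \frac{40 - 25}{8} = \left(- \frac{1}{8}\right) 15 = - \frac{15}{8}$)
$H = -72$ ($H = \left(-3\right) 24 = -72$)
$R{\left(1,0 \right)} \left(-6 + H\right) = - \frac{15 \left(-6 - 72\right)}{8} = \left(- \frac{15}{8}\right) \left(-78\right) = \frac{585}{4}$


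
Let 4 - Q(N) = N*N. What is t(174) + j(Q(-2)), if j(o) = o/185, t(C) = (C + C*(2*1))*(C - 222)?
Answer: -25056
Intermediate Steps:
Q(N) = 4 - N² (Q(N) = 4 - N*N = 4 - N²)
t(C) = 3*C*(-222 + C) (t(C) = (C + C*2)*(-222 + C) = (C + 2*C)*(-222 + C) = (3*C)*(-222 + C) = 3*C*(-222 + C))
j(o) = o/185 (j(o) = o*(1/185) = o/185)
t(174) + j(Q(-2)) = 3*174*(-222 + 174) + (4 - 1*(-2)²)/185 = 3*174*(-48) + (4 - 1*4)/185 = -25056 + (4 - 4)/185 = -25056 + (1/185)*0 = -25056 + 0 = -25056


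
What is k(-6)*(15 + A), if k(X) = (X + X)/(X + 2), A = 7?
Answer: 66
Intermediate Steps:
k(X) = 2*X/(2 + X) (k(X) = (2*X)/(2 + X) = 2*X/(2 + X))
k(-6)*(15 + A) = (2*(-6)/(2 - 6))*(15 + 7) = (2*(-6)/(-4))*22 = (2*(-6)*(-¼))*22 = 3*22 = 66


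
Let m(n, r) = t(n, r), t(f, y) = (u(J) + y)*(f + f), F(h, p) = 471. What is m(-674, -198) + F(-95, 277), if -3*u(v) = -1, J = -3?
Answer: 800777/3 ≈ 2.6693e+5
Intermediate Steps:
u(v) = 1/3 (u(v) = -1/3*(-1) = 1/3)
t(f, y) = 2*f*(1/3 + y) (t(f, y) = (1/3 + y)*(f + f) = (1/3 + y)*(2*f) = 2*f*(1/3 + y))
m(n, r) = 2*n*(1 + 3*r)/3
m(-674, -198) + F(-95, 277) = (2/3)*(-674)*(1 + 3*(-198)) + 471 = (2/3)*(-674)*(1 - 594) + 471 = (2/3)*(-674)*(-593) + 471 = 799364/3 + 471 = 800777/3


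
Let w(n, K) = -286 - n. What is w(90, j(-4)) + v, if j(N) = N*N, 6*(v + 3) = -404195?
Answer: -406469/6 ≈ -67745.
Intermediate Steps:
v = -404213/6 (v = -3 + (1/6)*(-404195) = -3 - 404195/6 = -404213/6 ≈ -67369.)
j(N) = N**2
w(90, j(-4)) + v = (-286 - 1*90) - 404213/6 = (-286 - 90) - 404213/6 = -376 - 404213/6 = -406469/6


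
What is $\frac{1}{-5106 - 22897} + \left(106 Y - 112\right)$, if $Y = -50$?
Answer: $- \frac{151552237}{28003} \approx -5412.0$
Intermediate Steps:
$\frac{1}{-5106 - 22897} + \left(106 Y - 112\right) = \frac{1}{-5106 - 22897} + \left(106 \left(-50\right) - 112\right) = \frac{1}{-28003} - 5412 = - \frac{1}{28003} - 5412 = - \frac{151552237}{28003}$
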